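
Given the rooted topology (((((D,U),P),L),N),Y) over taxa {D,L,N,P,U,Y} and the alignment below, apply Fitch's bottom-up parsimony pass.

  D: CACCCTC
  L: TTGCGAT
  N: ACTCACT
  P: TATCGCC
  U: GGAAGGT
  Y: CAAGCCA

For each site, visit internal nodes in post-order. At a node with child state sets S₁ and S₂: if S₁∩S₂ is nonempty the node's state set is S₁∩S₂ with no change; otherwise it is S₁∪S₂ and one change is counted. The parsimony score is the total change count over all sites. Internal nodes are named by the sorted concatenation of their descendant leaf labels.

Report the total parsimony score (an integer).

22

[col 0] DU: children D:{C}, U:{G} ∪→ {C,G}; cost 1
[col 0] DPU: children DU:{C,G}, P:{T} ∪→ {C,G,T}; cost 1
[col 0] DLPU: children DPU:{C,G,T}, L:{T} ∩→ {T}; cost 0
[col 0] DLNPU: children DLPU:{T}, N:{A} ∪→ {A,T}; cost 1
[col 0] DLNPUY: children DLNPU:{A,T}, Y:{C} ∪→ {A,C,T}; cost 1
[col 1] DU: children D:{A}, U:{G} ∪→ {A,G}; cost 1
[col 1] DPU: children DU:{A,G}, P:{A} ∩→ {A}; cost 0
[col 1] DLPU: children DPU:{A}, L:{T} ∪→ {A,T}; cost 1
[col 1] DLNPU: children DLPU:{A,T}, N:{C} ∪→ {A,C,T}; cost 1
[col 1] DLNPUY: children DLNPU:{A,C,T}, Y:{A} ∩→ {A}; cost 0
[col 2] DU: children D:{C}, U:{A} ∪→ {A,C}; cost 1
[col 2] DPU: children DU:{A,C}, P:{T} ∪→ {A,C,T}; cost 1
[col 2] DLPU: children DPU:{A,C,T}, L:{G} ∪→ {A,C,G,T}; cost 1
[col 2] DLNPU: children DLPU:{A,C,G,T}, N:{T} ∩→ {T}; cost 0
[col 2] DLNPUY: children DLNPU:{T}, Y:{A} ∪→ {A,T}; cost 1
[col 3] DU: children D:{C}, U:{A} ∪→ {A,C}; cost 1
[col 3] DPU: children DU:{A,C}, P:{C} ∩→ {C}; cost 0
[col 3] DLPU: children DPU:{C}, L:{C} ∩→ {C}; cost 0
[col 3] DLNPU: children DLPU:{C}, N:{C} ∩→ {C}; cost 0
[col 3] DLNPUY: children DLNPU:{C}, Y:{G} ∪→ {C,G}; cost 1
[col 4] DU: children D:{C}, U:{G} ∪→ {C,G}; cost 1
[col 4] DPU: children DU:{C,G}, P:{G} ∩→ {G}; cost 0
[col 4] DLPU: children DPU:{G}, L:{G} ∩→ {G}; cost 0
[col 4] DLNPU: children DLPU:{G}, N:{A} ∪→ {A,G}; cost 1
[col 4] DLNPUY: children DLNPU:{A,G}, Y:{C} ∪→ {A,C,G}; cost 1
[col 5] DU: children D:{T}, U:{G} ∪→ {G,T}; cost 1
[col 5] DPU: children DU:{G,T}, P:{C} ∪→ {C,G,T}; cost 1
[col 5] DLPU: children DPU:{C,G,T}, L:{A} ∪→ {A,C,G,T}; cost 1
[col 5] DLNPU: children DLPU:{A,C,G,T}, N:{C} ∩→ {C}; cost 0
[col 5] DLNPUY: children DLNPU:{C}, Y:{C} ∩→ {C}; cost 0
[col 6] DU: children D:{C}, U:{T} ∪→ {C,T}; cost 1
[col 6] DPU: children DU:{C,T}, P:{C} ∩→ {C}; cost 0
[col 6] DLPU: children DPU:{C}, L:{T} ∪→ {C,T}; cost 1
[col 6] DLNPU: children DLPU:{C,T}, N:{T} ∩→ {T}; cost 0
[col 6] DLNPUY: children DLNPU:{T}, Y:{A} ∪→ {A,T}; cost 1
per-site changes: [4, 3, 4, 2, 3, 3, 3]; total = 22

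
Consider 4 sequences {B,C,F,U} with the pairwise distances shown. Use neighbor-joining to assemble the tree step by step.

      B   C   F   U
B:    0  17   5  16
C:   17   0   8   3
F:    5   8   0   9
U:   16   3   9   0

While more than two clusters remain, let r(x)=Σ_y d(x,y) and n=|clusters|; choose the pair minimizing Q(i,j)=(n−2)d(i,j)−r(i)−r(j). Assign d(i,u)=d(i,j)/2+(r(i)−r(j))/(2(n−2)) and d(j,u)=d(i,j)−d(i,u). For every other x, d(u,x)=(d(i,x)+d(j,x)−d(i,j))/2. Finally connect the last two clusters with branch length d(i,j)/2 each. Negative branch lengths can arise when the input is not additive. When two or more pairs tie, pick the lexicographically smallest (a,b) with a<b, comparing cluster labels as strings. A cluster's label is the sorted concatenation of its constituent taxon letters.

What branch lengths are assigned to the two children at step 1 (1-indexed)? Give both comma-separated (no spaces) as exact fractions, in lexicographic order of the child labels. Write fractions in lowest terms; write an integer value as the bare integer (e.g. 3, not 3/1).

iteration 1: select B,F (d=5, Q=-50); attach at lengths (13/2, -3/2); label the merged cluster BF
  updated: d(BF,C)=10, d(BF,U)=10
iteration 2: select BF,C (d=10, Q=-23); attach at lengths (17/2, 3/2); label the merged cluster BCF
  updated: d(BCF,U)=3/2
iteration 3: select BCF,U (d=3/2); attach at lengths (3/4, 3/4); label the merged cluster BCFU
final tree: (((B:13/2,F:-3/2):17/2,C:3/2):3/4,U:3/4)
total length: 33/2

13/2,-3/2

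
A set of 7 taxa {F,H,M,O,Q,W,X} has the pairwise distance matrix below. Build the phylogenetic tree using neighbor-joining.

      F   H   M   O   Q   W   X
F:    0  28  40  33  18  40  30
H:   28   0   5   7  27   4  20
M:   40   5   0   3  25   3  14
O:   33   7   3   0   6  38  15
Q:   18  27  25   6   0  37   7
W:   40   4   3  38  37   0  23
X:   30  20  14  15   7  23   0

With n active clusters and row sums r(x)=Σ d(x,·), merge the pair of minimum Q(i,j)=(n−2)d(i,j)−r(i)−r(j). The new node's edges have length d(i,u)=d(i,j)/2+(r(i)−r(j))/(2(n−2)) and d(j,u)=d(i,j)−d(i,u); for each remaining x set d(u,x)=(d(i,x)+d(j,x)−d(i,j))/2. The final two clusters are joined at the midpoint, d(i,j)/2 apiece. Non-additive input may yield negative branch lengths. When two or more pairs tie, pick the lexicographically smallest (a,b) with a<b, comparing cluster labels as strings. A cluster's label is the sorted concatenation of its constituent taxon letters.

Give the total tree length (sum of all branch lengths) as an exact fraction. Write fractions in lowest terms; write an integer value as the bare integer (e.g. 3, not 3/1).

iteration 1: select M,W (d=3, Q=-220); attach at lengths (-4, 7); label the merged cluster MW
  updated: d(F,MW)=77/2, d(H,MW)=3, d(MW,O)=19, d(MW,Q)=59/2, d(MW,X)=17
iteration 2: select H,MW (d=3, Q=-180); attach at lengths (-5/4, 17/4); label the merged cluster HMW
  updated: d(F,HMW)=127/4, d(HMW,O)=23/2, d(HMW,Q)=107/4, d(HMW,X)=17
iteration 3: select HMW,O (d=23/2, Q=-118); attach at lengths (28/3, 13/6); label the merged cluster HMOW
  updated: d(F,HMOW)=213/8, d(HMOW,Q)=85/8, d(HMOW,X)=41/4
iteration 4: select F,Q (d=18, Q=-297/4); attach at lengths (75/4, -3/4); label the merged cluster FQ
  updated: d(FQ,HMOW)=77/8, d(FQ,X)=19/2
iteration 5: select FQ,HMOW (d=77/8, Q=-235/8); attach at lengths (71/16, 83/16); label the merged cluster FHMOQW
  updated: d(FHMOQW,X)=81/16
iteration 6: select FHMOQW,X (d=81/16); attach at lengths (81/32, 81/32); label the merged cluster FHMOQWX
final tree: (((F:75/4,Q:-3/4):71/16,((H:-5/4,(M:-4,W:7):17/4):28/3,O:13/6):83/16):81/32,X:81/32)
total length: 803/16

803/16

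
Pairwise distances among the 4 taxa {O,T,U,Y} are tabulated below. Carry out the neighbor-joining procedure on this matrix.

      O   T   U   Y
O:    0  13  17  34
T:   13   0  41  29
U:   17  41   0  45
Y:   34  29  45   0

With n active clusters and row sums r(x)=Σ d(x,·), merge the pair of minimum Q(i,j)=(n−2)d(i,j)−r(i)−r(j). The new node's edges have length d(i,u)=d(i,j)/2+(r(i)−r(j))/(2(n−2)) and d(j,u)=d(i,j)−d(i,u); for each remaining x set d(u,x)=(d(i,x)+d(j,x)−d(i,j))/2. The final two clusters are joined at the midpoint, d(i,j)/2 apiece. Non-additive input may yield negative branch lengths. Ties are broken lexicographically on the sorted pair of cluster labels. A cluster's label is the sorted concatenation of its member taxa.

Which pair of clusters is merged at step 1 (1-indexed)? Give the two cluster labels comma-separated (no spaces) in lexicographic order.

O,U

step 1: merge (O,U) at d=17, Q=-133; branch lengths O→-5/4, U→73/4; new cluster OU
  updated: d(OU,T)=37/2, d(OU,Y)=31
step 2: merge (OU,T) at d=37/2, Q=-157/2; branch lengths OU→41/4, T→33/4; new cluster OTU
  updated: d(OTU,Y)=83/4
step 3: merge (OTU,Y) at d=83/4; branch lengths OTU→83/8, Y→83/8; new cluster OTUY
final tree: (((O:-5/4,U:73/4):41/4,T:33/4):83/8,Y:83/8)
total length: 225/4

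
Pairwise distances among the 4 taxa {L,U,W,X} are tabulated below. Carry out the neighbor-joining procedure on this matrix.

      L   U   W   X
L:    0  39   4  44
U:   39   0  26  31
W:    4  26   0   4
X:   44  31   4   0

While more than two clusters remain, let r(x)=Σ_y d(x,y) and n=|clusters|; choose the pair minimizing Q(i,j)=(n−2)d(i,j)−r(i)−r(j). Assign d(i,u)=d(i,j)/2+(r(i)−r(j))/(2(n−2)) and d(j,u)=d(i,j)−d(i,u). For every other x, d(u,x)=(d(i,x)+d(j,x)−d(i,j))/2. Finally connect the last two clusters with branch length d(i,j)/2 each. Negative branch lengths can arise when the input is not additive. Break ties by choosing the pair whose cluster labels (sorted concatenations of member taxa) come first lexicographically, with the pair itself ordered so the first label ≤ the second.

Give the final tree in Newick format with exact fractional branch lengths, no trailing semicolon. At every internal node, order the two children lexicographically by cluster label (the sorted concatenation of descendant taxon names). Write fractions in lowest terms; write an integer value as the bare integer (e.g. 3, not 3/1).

1. join L+W (d=4, Q=-113) ⇒ LW; edges |L|=61/4, |W|=-45/4
  updated: d(LW,U)=61/2, d(LW,X)=22
2. join LW+U (d=61/2, Q=-167/2) ⇒ LUW; edges |LW|=43/4, |U|=79/4
  updated: d(LUW,X)=45/4
3. join LUW+X (d=45/4) ⇒ LUWX; edges |LUW|=45/8, |X|=45/8
final tree: (((L:61/4,W:-45/4):43/4,U:79/4):45/8,X:45/8)
total length: 183/4

(((L:61/4,W:-45/4):43/4,U:79/4):45/8,X:45/8)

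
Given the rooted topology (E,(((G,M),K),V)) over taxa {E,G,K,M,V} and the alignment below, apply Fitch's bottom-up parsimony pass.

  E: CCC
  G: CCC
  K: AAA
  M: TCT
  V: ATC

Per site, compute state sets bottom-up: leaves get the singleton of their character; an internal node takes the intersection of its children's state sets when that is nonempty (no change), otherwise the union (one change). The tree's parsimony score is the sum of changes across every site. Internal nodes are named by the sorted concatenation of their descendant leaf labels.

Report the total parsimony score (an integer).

7

[col 0] GM: children G:{C}, M:{T} ∪→ {C,T}; cost 1
[col 0] GKM: children GM:{C,T}, K:{A} ∪→ {A,C,T}; cost 1
[col 0] GKMV: children GKM:{A,C,T}, V:{A} ∩→ {A}; cost 0
[col 0] EGKMV: children E:{C}, GKMV:{A} ∪→ {A,C}; cost 1
[col 1] GM: children G:{C}, M:{C} ∩→ {C}; cost 0
[col 1] GKM: children GM:{C}, K:{A} ∪→ {A,C}; cost 1
[col 1] GKMV: children GKM:{A,C}, V:{T} ∪→ {A,C,T}; cost 1
[col 1] EGKMV: children E:{C}, GKMV:{A,C,T} ∩→ {C}; cost 0
[col 2] GM: children G:{C}, M:{T} ∪→ {C,T}; cost 1
[col 2] GKM: children GM:{C,T}, K:{A} ∪→ {A,C,T}; cost 1
[col 2] GKMV: children GKM:{A,C,T}, V:{C} ∩→ {C}; cost 0
[col 2] EGKMV: children E:{C}, GKMV:{C} ∩→ {C}; cost 0
per-site changes: [3, 2, 2]; total = 7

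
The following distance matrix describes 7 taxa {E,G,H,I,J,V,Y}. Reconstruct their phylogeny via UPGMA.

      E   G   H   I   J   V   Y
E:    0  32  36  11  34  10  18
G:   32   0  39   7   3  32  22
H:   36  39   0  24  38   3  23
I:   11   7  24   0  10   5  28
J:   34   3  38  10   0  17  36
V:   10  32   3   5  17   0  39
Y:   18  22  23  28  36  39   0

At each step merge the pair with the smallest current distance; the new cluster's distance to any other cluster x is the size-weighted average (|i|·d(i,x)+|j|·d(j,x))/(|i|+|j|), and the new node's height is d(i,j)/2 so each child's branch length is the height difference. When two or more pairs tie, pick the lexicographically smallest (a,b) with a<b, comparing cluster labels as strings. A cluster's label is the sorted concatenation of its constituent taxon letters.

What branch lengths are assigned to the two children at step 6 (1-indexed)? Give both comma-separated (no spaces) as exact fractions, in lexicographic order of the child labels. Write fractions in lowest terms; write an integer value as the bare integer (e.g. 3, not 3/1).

91/20,19/30

iteration 1: select G,J (d=3); attach at lengths (3/2, 3/2); label the merged cluster GJ
  updated: d(E,GJ)=33, d(GJ,H)=77/2, d(GJ,I)=17/2, d(GJ,V)=49/2, d(GJ,Y)=29
iteration 2: select H,V (d=3); attach at lengths (3/2, 3/2); label the merged cluster HV
  updated: d(E,HV)=23, d(GJ,HV)=63/2, d(HV,I)=29/2, d(HV,Y)=31
iteration 3: select GJ,I (d=17/2); attach at lengths (11/4, 17/4); label the merged cluster GIJ
  updated: d(E,GIJ)=77/3, d(GIJ,HV)=155/6, d(GIJ,Y)=86/3
iteration 4: select E,Y (d=18); attach at lengths (9, 9); label the merged cluster EY
  updated: d(EY,GIJ)=163/6, d(EY,HV)=27
iteration 5: select GIJ,HV (d=155/6); attach at lengths (26/3, 137/12); label the merged cluster GHIJV
  updated: d(EY,GHIJV)=271/10
iteration 6: select EY,GHIJV (d=271/10); attach at lengths (91/20, 19/30); label the merged cluster EGHIJVY
final tree: ((E:9,Y:9):91/20,(((G:3/2,J:3/2):11/4,I:17/4):26/3,(H:3/2,V:3/2):137/12):19/30)
total length: 844/15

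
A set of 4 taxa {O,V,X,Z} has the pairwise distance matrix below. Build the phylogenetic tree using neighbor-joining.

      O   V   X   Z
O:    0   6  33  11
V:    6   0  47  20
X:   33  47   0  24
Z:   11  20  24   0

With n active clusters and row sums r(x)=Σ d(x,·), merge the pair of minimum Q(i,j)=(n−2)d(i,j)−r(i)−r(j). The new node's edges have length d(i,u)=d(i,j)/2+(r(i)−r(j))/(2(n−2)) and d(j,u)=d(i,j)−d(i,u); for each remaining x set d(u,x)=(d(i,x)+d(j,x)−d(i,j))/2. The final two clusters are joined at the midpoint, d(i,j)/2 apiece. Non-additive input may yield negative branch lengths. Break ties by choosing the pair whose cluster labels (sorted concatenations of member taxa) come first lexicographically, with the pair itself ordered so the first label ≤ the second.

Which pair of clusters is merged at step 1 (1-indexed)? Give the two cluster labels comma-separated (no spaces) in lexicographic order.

O,V

step 1: merge (O,V) at d=6, Q=-111; branch lengths O→-11/4, V→35/4; new cluster OV
  updated: d(OV,X)=37, d(OV,Z)=25/2
step 2: merge (OV,X) at d=37, Q=-147/2; branch lengths OV→51/4, X→97/4; new cluster OVX
  updated: d(OVX,Z)=-1/4
step 3: merge (OVX,Z) at d=-1/4; branch lengths OVX→-1/8, Z→-1/8; new cluster OVXZ
final tree: (((O:-11/4,V:35/4):51/4,X:97/4):-1/8,Z:-1/8)
total length: 171/4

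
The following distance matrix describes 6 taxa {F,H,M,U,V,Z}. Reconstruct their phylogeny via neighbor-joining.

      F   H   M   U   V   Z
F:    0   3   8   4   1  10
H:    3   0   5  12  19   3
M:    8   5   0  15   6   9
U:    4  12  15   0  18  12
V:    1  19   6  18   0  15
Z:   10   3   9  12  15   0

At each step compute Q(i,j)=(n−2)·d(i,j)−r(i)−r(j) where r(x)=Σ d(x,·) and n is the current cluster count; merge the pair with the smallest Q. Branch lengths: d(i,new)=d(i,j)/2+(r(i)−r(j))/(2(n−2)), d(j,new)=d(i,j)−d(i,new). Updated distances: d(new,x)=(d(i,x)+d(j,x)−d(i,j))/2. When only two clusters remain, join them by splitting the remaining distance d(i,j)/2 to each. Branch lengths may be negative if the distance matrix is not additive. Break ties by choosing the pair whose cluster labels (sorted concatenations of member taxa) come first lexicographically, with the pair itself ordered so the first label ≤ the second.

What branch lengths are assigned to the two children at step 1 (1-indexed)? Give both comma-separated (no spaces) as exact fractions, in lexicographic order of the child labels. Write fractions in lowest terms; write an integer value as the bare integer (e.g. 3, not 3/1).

-29/8,37/8

step 1: merge (F,V) at d=1, Q=-81; branch lengths F→-29/8, V→37/8; new cluster FV
  updated: d(FV,H)=21/2, d(FV,M)=13/2, d(FV,U)=21/2, d(FV,Z)=12
step 2: merge (FV,U) at d=21/2, Q=-115/2; branch lengths FV→43/12, U→83/12; new cluster FUV
  updated: d(FUV,H)=6, d(FUV,M)=11/2, d(FUV,Z)=27/4
step 3: merge (FUV,M) at d=11/2, Q=-107/4; branch lengths FUV→39/16, M→49/16; new cluster FMUV
  updated: d(FMUV,H)=11/4, d(FMUV,Z)=41/8
step 4: merge (FMUV,H) at d=11/4, Q=-87/8; branch lengths FMUV→39/16, H→5/16; new cluster FHMUV
  updated: d(FHMUV,Z)=43/16
step 5: merge (FHMUV,Z) at d=43/16; branch lengths FHMUV→43/32, Z→43/32; new cluster FHMUVZ
final tree: (((((F:-29/8,V:37/8):43/12,U:83/12):39/16,M:49/16):39/16,H:5/16):43/32,Z:43/32)
total length: 359/16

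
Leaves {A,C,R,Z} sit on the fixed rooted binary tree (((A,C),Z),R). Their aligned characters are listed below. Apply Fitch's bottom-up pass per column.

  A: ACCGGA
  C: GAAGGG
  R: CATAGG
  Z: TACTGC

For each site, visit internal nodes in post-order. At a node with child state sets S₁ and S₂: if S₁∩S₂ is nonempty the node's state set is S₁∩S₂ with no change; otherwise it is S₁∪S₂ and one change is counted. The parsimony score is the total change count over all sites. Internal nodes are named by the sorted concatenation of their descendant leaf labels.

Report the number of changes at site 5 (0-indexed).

2

[col 0] AC: children A:{A}, C:{G} ∪→ {A,G}; cost 1
[col 0] ACZ: children AC:{A,G}, Z:{T} ∪→ {A,G,T}; cost 1
[col 0] ACRZ: children ACZ:{A,G,T}, R:{C} ∪→ {A,C,G,T}; cost 1
[col 1] AC: children A:{C}, C:{A} ∪→ {A,C}; cost 1
[col 1] ACZ: children AC:{A,C}, Z:{A} ∩→ {A}; cost 0
[col 1] ACRZ: children ACZ:{A}, R:{A} ∩→ {A}; cost 0
[col 2] AC: children A:{C}, C:{A} ∪→ {A,C}; cost 1
[col 2] ACZ: children AC:{A,C}, Z:{C} ∩→ {C}; cost 0
[col 2] ACRZ: children ACZ:{C}, R:{T} ∪→ {C,T}; cost 1
[col 3] AC: children A:{G}, C:{G} ∩→ {G}; cost 0
[col 3] ACZ: children AC:{G}, Z:{T} ∪→ {G,T}; cost 1
[col 3] ACRZ: children ACZ:{G,T}, R:{A} ∪→ {A,G,T}; cost 1
[col 4] AC: children A:{G}, C:{G} ∩→ {G}; cost 0
[col 4] ACZ: children AC:{G}, Z:{G} ∩→ {G}; cost 0
[col 4] ACRZ: children ACZ:{G}, R:{G} ∩→ {G}; cost 0
[col 5] AC: children A:{A}, C:{G} ∪→ {A,G}; cost 1
[col 5] ACZ: children AC:{A,G}, Z:{C} ∪→ {A,C,G}; cost 1
[col 5] ACRZ: children ACZ:{A,C,G}, R:{G} ∩→ {G}; cost 0
per-site changes: [3, 1, 2, 2, 0, 2]; total = 10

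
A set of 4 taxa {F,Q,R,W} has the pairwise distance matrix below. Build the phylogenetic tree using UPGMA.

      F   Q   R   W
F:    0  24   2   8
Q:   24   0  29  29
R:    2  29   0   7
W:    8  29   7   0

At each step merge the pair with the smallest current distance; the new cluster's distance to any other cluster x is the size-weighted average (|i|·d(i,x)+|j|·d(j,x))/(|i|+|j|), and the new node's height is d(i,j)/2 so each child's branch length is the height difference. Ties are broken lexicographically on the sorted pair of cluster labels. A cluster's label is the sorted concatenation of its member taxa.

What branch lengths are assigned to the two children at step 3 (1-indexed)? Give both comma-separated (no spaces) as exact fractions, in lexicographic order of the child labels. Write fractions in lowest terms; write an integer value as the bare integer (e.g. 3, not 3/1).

119/12,41/3

step 1: merge (F,R) at d=2; branch lengths F→1, R→1; new cluster FR
  updated: d(FR,Q)=53/2, d(FR,W)=15/2
step 2: merge (FR,W) at d=15/2; branch lengths FR→11/4, W→15/4; new cluster FRW
  updated: d(FRW,Q)=82/3
step 3: merge (FRW,Q) at d=82/3; branch lengths FRW→119/12, Q→41/3; new cluster FQRW
final tree: (((F:1,R:1):11/4,W:15/4):119/12,Q:41/3)
total length: 385/12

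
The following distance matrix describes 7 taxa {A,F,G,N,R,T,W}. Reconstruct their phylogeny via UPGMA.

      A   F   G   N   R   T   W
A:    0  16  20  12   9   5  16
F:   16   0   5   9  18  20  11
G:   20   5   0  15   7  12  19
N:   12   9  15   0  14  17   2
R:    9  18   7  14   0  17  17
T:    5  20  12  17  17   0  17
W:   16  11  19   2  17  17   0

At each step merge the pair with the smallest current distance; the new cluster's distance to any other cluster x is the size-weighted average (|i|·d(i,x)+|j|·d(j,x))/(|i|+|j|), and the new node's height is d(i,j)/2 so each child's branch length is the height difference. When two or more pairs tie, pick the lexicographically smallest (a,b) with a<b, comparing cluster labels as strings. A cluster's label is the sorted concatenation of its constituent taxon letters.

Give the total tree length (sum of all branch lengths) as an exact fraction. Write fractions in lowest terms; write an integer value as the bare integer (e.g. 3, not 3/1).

524/15

1. join N+W (d=2) ⇒ NW; edges |N|=1, |W|=1
  updated: d(A,NW)=14, d(F,NW)=10, d(G,NW)=17, d(NW,R)=31/2, d(NW,T)=17
2. join A+T (d=5) ⇒ AT; edges |A|=5/2, |T|=5/2
  updated: d(AT,F)=18, d(AT,G)=16, d(AT,NW)=31/2, d(AT,R)=13
3. join F+G (d=5) ⇒ FG; edges |F|=5/2, |G|=5/2
  updated: d(AT,FG)=17, d(FG,NW)=27/2, d(FG,R)=25/2
4. join FG+R (d=25/2) ⇒ FGR; edges |FG|=15/4, |R|=25/4
  updated: d(AT,FGR)=47/3, d(FGR,NW)=85/6
5. join FGR+NW (d=85/6) ⇒ FGNRW; edges |FGR|=5/6, |NW|=73/12
  updated: d(AT,FGNRW)=78/5
6. join AT+FGNRW (d=78/5) ⇒ AFGNRTW; edges |AT|=53/10, |FGNRW|=43/60
final tree: ((A:5/2,T:5/2):53/10,(((F:5/2,G:5/2):15/4,R:25/4):5/6,(N:1,W:1):73/12):43/60)
total length: 524/15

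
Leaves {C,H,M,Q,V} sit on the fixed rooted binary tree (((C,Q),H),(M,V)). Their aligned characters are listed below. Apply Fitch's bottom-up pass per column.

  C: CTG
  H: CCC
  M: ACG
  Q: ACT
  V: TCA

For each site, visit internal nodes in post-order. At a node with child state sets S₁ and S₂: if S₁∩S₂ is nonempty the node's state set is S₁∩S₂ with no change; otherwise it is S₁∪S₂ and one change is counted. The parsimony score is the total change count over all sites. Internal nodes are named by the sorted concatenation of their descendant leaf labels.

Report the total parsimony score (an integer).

CQ@0: {C} ∪ {A} = {A,C} (union, +1)
CHQ@0: {A,C} ∩ {C} = {C} (intersection, +0)
MV@0: {A} ∪ {T} = {A,T} (union, +1)
CHMQV@0: {C} ∪ {A,T} = {A,C,T} (union, +1)
CQ@1: {T} ∪ {C} = {C,T} (union, +1)
CHQ@1: {C,T} ∩ {C} = {C} (intersection, +0)
MV@1: {C} ∩ {C} = {C} (intersection, +0)
CHMQV@1: {C} ∩ {C} = {C} (intersection, +0)
CQ@2: {G} ∪ {T} = {G,T} (union, +1)
CHQ@2: {G,T} ∪ {C} = {C,G,T} (union, +1)
MV@2: {G} ∪ {A} = {A,G} (union, +1)
CHMQV@2: {C,G,T} ∩ {A,G} = {G} (intersection, +0)
per-site changes: [3, 1, 3]; total = 7

7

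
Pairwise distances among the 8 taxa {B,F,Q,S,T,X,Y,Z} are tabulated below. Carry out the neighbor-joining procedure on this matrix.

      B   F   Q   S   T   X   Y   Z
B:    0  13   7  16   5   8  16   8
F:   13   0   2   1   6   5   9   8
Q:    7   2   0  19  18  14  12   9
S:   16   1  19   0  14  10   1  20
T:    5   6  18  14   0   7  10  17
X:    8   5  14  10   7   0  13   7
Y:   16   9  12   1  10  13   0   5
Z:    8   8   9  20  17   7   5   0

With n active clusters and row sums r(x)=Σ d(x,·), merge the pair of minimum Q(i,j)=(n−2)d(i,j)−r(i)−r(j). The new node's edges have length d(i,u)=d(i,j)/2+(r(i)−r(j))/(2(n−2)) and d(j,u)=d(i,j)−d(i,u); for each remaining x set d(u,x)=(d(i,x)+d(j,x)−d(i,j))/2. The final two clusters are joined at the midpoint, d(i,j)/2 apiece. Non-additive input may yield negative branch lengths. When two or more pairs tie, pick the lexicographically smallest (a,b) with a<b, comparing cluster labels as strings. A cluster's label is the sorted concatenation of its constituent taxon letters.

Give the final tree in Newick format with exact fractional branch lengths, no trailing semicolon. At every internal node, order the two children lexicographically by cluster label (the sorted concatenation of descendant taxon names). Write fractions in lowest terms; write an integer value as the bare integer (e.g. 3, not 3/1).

(((((B:17/10,T:33/10):17/6,X:13/6):13/8,Z:35/8):1,(F:-31/16,Q:63/16):5/2):25/8,(S:7/4,Y:-3/4):25/8)

iteration 1: select S,Y (d=1, Q=-141); attach at lengths (7/4, -3/4); label the merged cluster SY
  updated: d(B,SY)=31/2, d(F,SY)=9/2, d(Q,SY)=15, d(SY,T)=23/2, d(SY,X)=11, d(SY,Z)=12
iteration 2: select B,T (d=5, Q=-96); attach at lengths (17/10, 33/10); label the merged cluster BT
  updated: d(BT,F)=7, d(BT,Q)=10, d(BT,SY)=11, d(BT,X)=5, d(BT,Z)=10
iteration 3: select F,Q (d=2, Q=-137/2); attach at lengths (-31/16, 63/16); label the merged cluster FQ
  updated: d(BT,FQ)=15/2, d(FQ,SY)=35/4, d(FQ,X)=17/2, d(FQ,Z)=15/2
iteration 4: select BT,X (d=5, Q=-50); attach at lengths (17/6, 13/6); label the merged cluster BTX
  updated: d(BTX,FQ)=11/2, d(BTX,SY)=17/2, d(BTX,Z)=6
iteration 5: select BTX,Z (d=6, Q=-67/2); attach at lengths (13/8, 35/8); label the merged cluster BTXZ
  updated: d(BTXZ,FQ)=7/2, d(BTXZ,SY)=29/4
iteration 6: select BTXZ,FQ (d=7/2, Q=-39/2); attach at lengths (1, 5/2); label the merged cluster BFQTXZ
  updated: d(BFQTXZ,SY)=25/4
iteration 7: select BFQTXZ,SY (d=25/4); attach at lengths (25/8, 25/8); label the merged cluster BFQSTXYZ
final tree: (((((B:17/10,T:33/10):17/6,X:13/6):13/8,Z:35/8):1,(F:-31/16,Q:63/16):5/2):25/8,(S:7/4,Y:-3/4):25/8)
total length: 115/4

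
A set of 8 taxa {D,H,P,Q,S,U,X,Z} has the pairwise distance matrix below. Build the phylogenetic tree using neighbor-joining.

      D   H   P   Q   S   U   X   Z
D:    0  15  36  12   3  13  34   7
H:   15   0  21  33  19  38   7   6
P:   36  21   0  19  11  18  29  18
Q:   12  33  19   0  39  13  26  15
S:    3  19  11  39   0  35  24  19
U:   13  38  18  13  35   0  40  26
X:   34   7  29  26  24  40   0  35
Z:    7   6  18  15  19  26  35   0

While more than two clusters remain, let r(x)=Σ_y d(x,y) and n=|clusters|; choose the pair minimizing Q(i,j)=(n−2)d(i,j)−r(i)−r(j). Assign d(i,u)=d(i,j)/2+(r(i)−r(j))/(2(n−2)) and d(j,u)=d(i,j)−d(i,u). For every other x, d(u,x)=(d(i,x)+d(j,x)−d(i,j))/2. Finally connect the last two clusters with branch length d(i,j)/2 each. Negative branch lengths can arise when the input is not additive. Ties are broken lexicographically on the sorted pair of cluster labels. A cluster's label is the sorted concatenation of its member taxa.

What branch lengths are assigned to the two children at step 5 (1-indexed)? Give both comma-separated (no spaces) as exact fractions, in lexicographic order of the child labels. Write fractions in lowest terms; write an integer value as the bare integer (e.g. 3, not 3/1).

step 1: merge (H,X) at d=7, Q=-292; branch lengths H→-7/6, X→49/6; new cluster HX
  updated: d(D,HX)=21, d(HX,P)=43/2, d(HX,Q)=26, d(HX,S)=18, d(HX,U)=71/2, d(HX,Z)=17
step 2: merge (D,S) at d=3, Q=-202; branch lengths D→-9/5, S→24/5; new cluster DS
  updated: d(DS,HX)=18, d(DS,P)=22, d(DS,Q)=24, d(DS,U)=45/2, d(DS,Z)=23/2
step 3: merge (Q,U) at d=13, Q=-160; branch lengths Q→17/4, U→35/4; new cluster QU
  updated: d(DS,QU)=67/4, d(HX,QU)=97/4, d(P,QU)=12, d(QU,Z)=14
step 4: merge (P,QU) at d=12, Q=-209/2; branch lengths P→85/12, QU→59/12; new cluster PQU
  updated: d(DS,PQU)=107/8, d(HX,PQU)=135/8, d(PQU,Z)=10
step 5: merge (DS,HX) at d=18, Q=-235/4; branch lengths DS→27/4, HX→45/4; new cluster DHSX
  updated: d(DHSX,PQU)=49/8, d(DHSX,Z)=21/4
step 6: merge (DHSX,PQU) at d=49/8, Q=-171/8; branch lengths DHSX→11/16, PQU→87/16; new cluster DHPQSUX
  updated: d(DHPQSUX,Z)=73/16
step 7: merge (DHPQSUX,Z) at d=73/16; branch lengths DHPQSUX→73/32, Z→73/32; new cluster DHPQSUXZ
final tree: ((((D:-9/5,S:24/5):27/4,(H:-7/6,X:49/6):45/4):11/16,(P:85/12,(Q:17/4,U:35/4):59/12):87/16):73/32,Z:73/32)
total length: 1019/16

27/4,45/4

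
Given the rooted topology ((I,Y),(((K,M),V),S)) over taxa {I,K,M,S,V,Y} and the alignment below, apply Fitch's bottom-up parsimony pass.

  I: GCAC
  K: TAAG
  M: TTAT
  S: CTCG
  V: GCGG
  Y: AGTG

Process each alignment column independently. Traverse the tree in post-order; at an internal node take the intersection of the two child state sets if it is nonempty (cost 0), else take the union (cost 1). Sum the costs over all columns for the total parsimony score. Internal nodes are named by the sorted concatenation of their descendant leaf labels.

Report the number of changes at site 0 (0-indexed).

3

site 0, node IY: I={G} ∪ Y={A} → {A,G} (+1)
site 0, node KM: K={T} ∩ M={T} → {T} (+0)
site 0, node KMV: KM={T} ∪ V={G} → {G,T} (+1)
site 0, node KMSV: KMV={G,T} ∪ S={C} → {C,G,T} (+1)
site 0, node IKMSVY: IY={A,G} ∩ KMSV={C,G,T} → {G} (+0)
site 1, node IY: I={C} ∪ Y={G} → {C,G} (+1)
site 1, node KM: K={A} ∪ M={T} → {A,T} (+1)
site 1, node KMV: KM={A,T} ∪ V={C} → {A,C,T} (+1)
site 1, node KMSV: KMV={A,C,T} ∩ S={T} → {T} (+0)
site 1, node IKMSVY: IY={C,G} ∪ KMSV={T} → {C,G,T} (+1)
site 2, node IY: I={A} ∪ Y={T} → {A,T} (+1)
site 2, node KM: K={A} ∩ M={A} → {A} (+0)
site 2, node KMV: KM={A} ∪ V={G} → {A,G} (+1)
site 2, node KMSV: KMV={A,G} ∪ S={C} → {A,C,G} (+1)
site 2, node IKMSVY: IY={A,T} ∩ KMSV={A,C,G} → {A} (+0)
site 3, node IY: I={C} ∪ Y={G} → {C,G} (+1)
site 3, node KM: K={G} ∪ M={T} → {G,T} (+1)
site 3, node KMV: KM={G,T} ∩ V={G} → {G} (+0)
site 3, node KMSV: KMV={G} ∩ S={G} → {G} (+0)
site 3, node IKMSVY: IY={C,G} ∩ KMSV={G} → {G} (+0)
per-site changes: [3, 4, 3, 2]; total = 12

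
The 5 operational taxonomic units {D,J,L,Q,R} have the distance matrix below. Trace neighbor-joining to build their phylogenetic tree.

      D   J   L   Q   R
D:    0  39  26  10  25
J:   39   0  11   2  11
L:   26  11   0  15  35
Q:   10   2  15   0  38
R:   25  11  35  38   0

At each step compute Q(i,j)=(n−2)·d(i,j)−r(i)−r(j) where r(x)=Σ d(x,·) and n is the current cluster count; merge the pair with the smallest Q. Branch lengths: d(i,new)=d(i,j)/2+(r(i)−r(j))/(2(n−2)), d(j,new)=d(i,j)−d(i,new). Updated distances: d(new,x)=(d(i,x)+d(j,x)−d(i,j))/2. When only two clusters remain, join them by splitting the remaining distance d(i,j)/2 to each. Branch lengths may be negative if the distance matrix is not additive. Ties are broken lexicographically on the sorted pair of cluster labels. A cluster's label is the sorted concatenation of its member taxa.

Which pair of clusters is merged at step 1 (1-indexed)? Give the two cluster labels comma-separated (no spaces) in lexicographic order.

iteration 1: select J,R (d=11, Q=-139); attach at lengths (-13/6, 79/6); label the merged cluster JR
  updated: d(D,JR)=53/2, d(JR,L)=35/2, d(JR,Q)=29/2
iteration 2: select D,Q (d=10, Q=-82); attach at lengths (43/4, -3/4); label the merged cluster DQ
  updated: d(DQ,JR)=31/2, d(DQ,L)=31/2
iteration 3: select DQ,JR (d=31/2, Q=-97/2); attach at lengths (27/4, 35/4); label the merged cluster DJQR
  updated: d(DJQR,L)=35/4
iteration 4: select DJQR,L (d=35/4); attach at lengths (35/8, 35/8); label the merged cluster DJLQR
final tree: (((D:43/4,Q:-3/4):27/4,(J:-13/6,R:79/6):35/4):35/8,L:35/8)
total length: 181/4

J,R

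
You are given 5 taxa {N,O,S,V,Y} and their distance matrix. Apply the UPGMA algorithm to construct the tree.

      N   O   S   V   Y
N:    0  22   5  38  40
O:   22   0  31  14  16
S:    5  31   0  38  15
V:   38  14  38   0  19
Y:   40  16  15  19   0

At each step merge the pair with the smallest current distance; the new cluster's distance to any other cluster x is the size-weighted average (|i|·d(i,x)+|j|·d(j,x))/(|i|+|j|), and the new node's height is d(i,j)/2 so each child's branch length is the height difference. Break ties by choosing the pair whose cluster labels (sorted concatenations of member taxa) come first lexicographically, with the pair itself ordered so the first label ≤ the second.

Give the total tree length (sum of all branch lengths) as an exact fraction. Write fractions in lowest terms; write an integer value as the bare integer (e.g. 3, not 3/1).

iteration 1: select N,S (d=5); attach at lengths (5/2, 5/2); label the merged cluster NS
  updated: d(NS,O)=53/2, d(NS,V)=38, d(NS,Y)=55/2
iteration 2: select O,V (d=14); attach at lengths (7, 7); label the merged cluster OV
  updated: d(NS,OV)=129/4, d(OV,Y)=35/2
iteration 3: select OV,Y (d=35/2); attach at lengths (7/4, 35/4); label the merged cluster OVY
  updated: d(NS,OVY)=92/3
iteration 4: select NS,OVY (d=92/3); attach at lengths (77/6, 79/12); label the merged cluster NOSVY
final tree: ((N:5/2,S:5/2):77/6,((O:7,V:7):7/4,Y:35/4):79/12)
total length: 587/12

587/12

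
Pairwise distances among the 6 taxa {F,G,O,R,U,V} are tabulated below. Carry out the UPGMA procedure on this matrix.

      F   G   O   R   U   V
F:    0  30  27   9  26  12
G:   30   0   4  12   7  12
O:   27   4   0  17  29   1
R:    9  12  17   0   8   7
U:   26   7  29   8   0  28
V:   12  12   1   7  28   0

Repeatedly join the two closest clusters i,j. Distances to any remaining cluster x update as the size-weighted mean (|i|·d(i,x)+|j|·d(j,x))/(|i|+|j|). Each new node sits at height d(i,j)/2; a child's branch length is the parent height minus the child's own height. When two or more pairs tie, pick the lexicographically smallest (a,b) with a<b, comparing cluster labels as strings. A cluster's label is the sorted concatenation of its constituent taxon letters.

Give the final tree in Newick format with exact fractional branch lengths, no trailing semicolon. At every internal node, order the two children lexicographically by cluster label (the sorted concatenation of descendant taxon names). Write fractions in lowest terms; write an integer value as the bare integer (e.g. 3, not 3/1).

step 1: merge (O,V) at d=1; branch lengths O→1/2, V→1/2; new cluster OV
  updated: d(F,OV)=39/2, d(G,OV)=8, d(OV,R)=12, d(OV,U)=57/2
step 2: merge (G,U) at d=7; branch lengths G→7/2, U→7/2; new cluster GU
  updated: d(F,GU)=28, d(GU,OV)=73/4, d(GU,R)=10
step 3: merge (F,R) at d=9; branch lengths F→9/2, R→9/2; new cluster FR
  updated: d(FR,GU)=19, d(FR,OV)=63/4
step 4: merge (FR,OV) at d=63/4; branch lengths FR→27/8, OV→59/8; new cluster FORV
  updated: d(FORV,GU)=149/8
step 5: merge (FORV,GU) at d=149/8; branch lengths FORV→23/16, GU→93/16; new cluster FGORUV
final tree: (((F:9/2,R:9/2):27/8,(O:1/2,V:1/2):59/8):23/16,(G:7/2,U:7/2):93/16)
total length: 35

(((F:9/2,R:9/2):27/8,(O:1/2,V:1/2):59/8):23/16,(G:7/2,U:7/2):93/16)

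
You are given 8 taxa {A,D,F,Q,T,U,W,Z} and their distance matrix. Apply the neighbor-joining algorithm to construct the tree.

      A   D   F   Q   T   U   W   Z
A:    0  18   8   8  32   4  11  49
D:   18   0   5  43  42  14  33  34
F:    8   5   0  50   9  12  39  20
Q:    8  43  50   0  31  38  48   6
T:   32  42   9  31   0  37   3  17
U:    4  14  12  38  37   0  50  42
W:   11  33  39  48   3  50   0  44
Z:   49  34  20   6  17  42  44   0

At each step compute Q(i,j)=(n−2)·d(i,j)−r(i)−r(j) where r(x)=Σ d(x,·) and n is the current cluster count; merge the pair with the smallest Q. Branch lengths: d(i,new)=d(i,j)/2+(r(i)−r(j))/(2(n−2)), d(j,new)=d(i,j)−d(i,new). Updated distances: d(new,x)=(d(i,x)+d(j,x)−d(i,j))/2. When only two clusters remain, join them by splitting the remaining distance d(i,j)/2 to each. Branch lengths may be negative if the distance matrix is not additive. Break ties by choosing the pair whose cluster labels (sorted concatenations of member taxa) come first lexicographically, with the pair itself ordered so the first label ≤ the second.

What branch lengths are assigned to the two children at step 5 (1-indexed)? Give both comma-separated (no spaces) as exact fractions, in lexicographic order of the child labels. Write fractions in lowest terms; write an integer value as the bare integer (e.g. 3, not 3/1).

step 1: merge (Q,Z) at d=6, Q=-400; branch lengths Q→4, Z→2; new cluster QZ
  updated: d(A,QZ)=51/2, d(D,QZ)=71/2, d(F,QZ)=32, d(QZ,T)=21, d(QZ,U)=37, d(QZ,W)=43
step 2: merge (T,W) at d=3, Q=-308; branch lengths T→-2, W→5; new cluster TW
  updated: d(A,TW)=20, d(D,TW)=36, d(F,TW)=45/2, d(QZ,TW)=61/2, d(TW,U)=42
step 3: merge (QZ,TW) at d=61/2, Q=-379/2; branch lengths QZ→263/16, TW→225/16; new cluster QTWZ
  updated: d(A,QTWZ)=15/2, d(D,QTWZ)=41/2, d(F,QTWZ)=12, d(QTWZ,U)=97/4
step 4: merge (A,U) at d=4, Q=-319/4; branch lengths A→-19/24, U→115/24; new cluster AU
  updated: d(AU,D)=14, d(AU,F)=8, d(AU,QTWZ)=111/8
step 5: merge (AU,QTWZ) at d=111/8, Q=-109/2; branch lengths AU→69/16, QTWZ→153/16; new cluster AQTUWZ
  updated: d(AQTUWZ,D)=165/16, d(AQTUWZ,F)=49/16
step 6: merge (AQTUWZ,D) at d=165/16, Q=-147/8; branch lengths AQTUWZ→67/16, D→49/8; new cluster ADQTUWZ
  updated: d(ADQTUWZ,F)=-9/8
step 7: merge (ADQTUWZ,F) at d=-9/8; branch lengths ADQTUWZ→-9/16, F→-9/16; new cluster ADFQTUWZ
final tree: ((((A:-19/24,U:115/24):69/16,((Q:4,Z:2):263/16,(T:-2,W:5):225/16):153/16):67/16,D:49/8):-9/16,F:-9/16)
total length: 1065/16

69/16,153/16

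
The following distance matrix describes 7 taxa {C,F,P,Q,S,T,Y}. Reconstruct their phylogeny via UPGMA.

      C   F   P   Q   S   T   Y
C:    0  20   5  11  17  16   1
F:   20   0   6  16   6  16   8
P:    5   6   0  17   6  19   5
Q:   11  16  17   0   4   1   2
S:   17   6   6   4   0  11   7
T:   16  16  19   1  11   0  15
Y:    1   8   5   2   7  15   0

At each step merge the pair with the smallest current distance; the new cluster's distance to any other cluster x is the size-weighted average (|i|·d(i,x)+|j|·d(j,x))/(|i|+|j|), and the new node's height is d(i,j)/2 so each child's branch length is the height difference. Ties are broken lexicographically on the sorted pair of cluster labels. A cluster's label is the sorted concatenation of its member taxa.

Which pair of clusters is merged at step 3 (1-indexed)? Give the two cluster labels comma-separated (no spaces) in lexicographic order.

iteration 1: select C,Y (d=1); attach at lengths (1/2, 1/2); label the merged cluster CY
  updated: d(CY,F)=14, d(CY,P)=5, d(CY,Q)=13/2, d(CY,S)=12, d(CY,T)=31/2
iteration 2: select Q,T (d=1); attach at lengths (1/2, 1/2); label the merged cluster QT
  updated: d(CY,QT)=11, d(F,QT)=16, d(P,QT)=18, d(QT,S)=15/2
iteration 3: select CY,P (d=5); attach at lengths (2, 5/2); label the merged cluster CPY
  updated: d(CPY,F)=34/3, d(CPY,QT)=40/3, d(CPY,S)=10
iteration 4: select F,S (d=6); attach at lengths (3, 3); label the merged cluster FS
  updated: d(CPY,FS)=32/3, d(FS,QT)=47/4
iteration 5: select CPY,FS (d=32/3); attach at lengths (17/6, 7/3); label the merged cluster CFPSY
  updated: d(CFPSY,QT)=127/10
iteration 6: select CFPSY,QT (d=127/10); attach at lengths (61/60, 117/20); label the merged cluster CFPQSTY
final tree: ((((C:1/2,Y:1/2):2,P:5/2):17/6,(F:3,S:3):7/3):61/60,(Q:1/2,T:1/2):117/20)
total length: 368/15

CY,P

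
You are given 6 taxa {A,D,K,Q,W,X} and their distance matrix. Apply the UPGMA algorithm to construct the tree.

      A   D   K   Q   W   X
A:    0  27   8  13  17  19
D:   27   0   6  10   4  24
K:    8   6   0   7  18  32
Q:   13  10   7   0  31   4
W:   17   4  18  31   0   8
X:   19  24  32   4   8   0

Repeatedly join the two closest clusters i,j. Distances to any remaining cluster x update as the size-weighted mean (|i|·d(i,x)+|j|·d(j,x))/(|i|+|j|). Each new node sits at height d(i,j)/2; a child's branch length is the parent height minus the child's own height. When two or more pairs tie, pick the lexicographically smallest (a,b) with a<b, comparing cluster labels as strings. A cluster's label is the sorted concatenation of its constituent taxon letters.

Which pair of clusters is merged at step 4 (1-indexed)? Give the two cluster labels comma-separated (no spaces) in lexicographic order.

AK,DW

step 1: merge (D,W) at d=4; branch lengths D→2, W→2; new cluster DW
  updated: d(A,DW)=22, d(DW,K)=12, d(DW,Q)=41/2, d(DW,X)=16
step 2: merge (Q,X) at d=4; branch lengths Q→2, X→2; new cluster QX
  updated: d(A,QX)=16, d(DW,QX)=73/4, d(K,QX)=39/2
step 3: merge (A,K) at d=8; branch lengths A→4, K→4; new cluster AK
  updated: d(AK,DW)=17, d(AK,QX)=71/4
step 4: merge (AK,DW) at d=17; branch lengths AK→9/2, DW→13/2; new cluster ADKW
  updated: d(ADKW,QX)=18
step 5: merge (ADKW,QX) at d=18; branch lengths ADKW→1/2, QX→7; new cluster ADKQWX
final tree: (((A:4,K:4):9/2,(D:2,W:2):13/2):1/2,(Q:2,X:2):7)
total length: 69/2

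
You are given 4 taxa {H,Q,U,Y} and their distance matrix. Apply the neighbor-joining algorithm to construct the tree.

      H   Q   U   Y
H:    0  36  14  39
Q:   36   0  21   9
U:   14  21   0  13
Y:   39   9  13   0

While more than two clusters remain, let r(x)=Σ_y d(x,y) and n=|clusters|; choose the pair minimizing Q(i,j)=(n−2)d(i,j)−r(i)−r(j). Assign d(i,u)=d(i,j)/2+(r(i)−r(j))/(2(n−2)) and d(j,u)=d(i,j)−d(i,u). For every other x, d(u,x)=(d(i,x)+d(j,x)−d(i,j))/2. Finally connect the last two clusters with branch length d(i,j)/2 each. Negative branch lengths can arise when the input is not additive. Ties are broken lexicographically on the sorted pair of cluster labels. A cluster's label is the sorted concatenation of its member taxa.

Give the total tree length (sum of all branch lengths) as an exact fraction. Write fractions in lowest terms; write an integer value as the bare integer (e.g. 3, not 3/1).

155/4

step 1: merge (H,U) at d=14, Q=-109; branch lengths H→69/4, U→-13/4; new cluster HU
  updated: d(HU,Q)=43/2, d(HU,Y)=19
step 2: merge (HU,Q) at d=43/2, Q=-99/2; branch lengths HU→63/4, Q→23/4; new cluster HQU
  updated: d(HQU,Y)=13/4
step 3: merge (HQU,Y) at d=13/4; branch lengths HQU→13/8, Y→13/8; new cluster HQUY
final tree: (((H:69/4,U:-13/4):63/4,Q:23/4):13/8,Y:13/8)
total length: 155/4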